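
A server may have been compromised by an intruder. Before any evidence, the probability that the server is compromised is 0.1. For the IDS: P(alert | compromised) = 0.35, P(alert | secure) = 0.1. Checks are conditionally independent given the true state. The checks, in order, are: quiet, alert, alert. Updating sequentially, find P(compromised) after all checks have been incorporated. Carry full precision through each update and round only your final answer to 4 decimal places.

0.4957

Apply Bayes' rule sequentially, carrying P(compromised) forward.
After 'quiet': P(compromised) = 0.65·0.1000 / (0.65·0.1000 + 0.9·0.9000) ≈ 0.0743
After 'alert': P(compromised) = 0.35·0.0743 / (0.35·0.0743 + 0.1·0.9257) ≈ 0.2193
After 'alert': P(compromised) = 0.35·0.2193 / (0.35·0.2193 + 0.1·0.7807) ≈ 0.4957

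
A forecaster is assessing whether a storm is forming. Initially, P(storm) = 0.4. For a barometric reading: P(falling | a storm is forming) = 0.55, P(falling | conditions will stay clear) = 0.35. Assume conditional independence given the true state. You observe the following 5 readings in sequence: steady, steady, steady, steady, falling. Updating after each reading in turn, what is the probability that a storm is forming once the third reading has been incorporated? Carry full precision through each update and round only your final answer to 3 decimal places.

0.181

Apply Bayes' rule sequentially, carrying P(storm) forward.
After 'steady': P(storm) = 0.45·0.4000 / (0.45·0.4000 + 0.65·0.6000) ≈ 0.3158
After 'steady': P(storm) = 0.45·0.3158 / (0.45·0.3158 + 0.65·0.6842) ≈ 0.2422
After 'steady': P(storm) = 0.45·0.2422 / (0.45·0.2422 + 0.65·0.7578) ≈ 0.1811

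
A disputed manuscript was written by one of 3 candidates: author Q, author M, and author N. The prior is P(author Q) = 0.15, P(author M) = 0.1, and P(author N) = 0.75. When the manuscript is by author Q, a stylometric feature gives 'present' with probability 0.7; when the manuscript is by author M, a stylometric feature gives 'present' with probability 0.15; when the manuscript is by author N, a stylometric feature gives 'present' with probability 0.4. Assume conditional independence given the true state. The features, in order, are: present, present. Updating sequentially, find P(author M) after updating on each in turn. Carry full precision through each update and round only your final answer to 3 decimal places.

After 'present': normaliser = 0.7·0.1500 + 0.15·0.1000 + 0.4·0.7500; P(author Q) ≈ 0.2500, P(author M) ≈ 0.0357, P(author N) ≈ 0.7143
After 'present': normaliser = 0.7·0.2500 + 0.15·0.0357 + 0.4·0.7143; P(author Q) ≈ 0.3755, P(author M) ≈ 0.0115, P(author N) ≈ 0.6130

0.011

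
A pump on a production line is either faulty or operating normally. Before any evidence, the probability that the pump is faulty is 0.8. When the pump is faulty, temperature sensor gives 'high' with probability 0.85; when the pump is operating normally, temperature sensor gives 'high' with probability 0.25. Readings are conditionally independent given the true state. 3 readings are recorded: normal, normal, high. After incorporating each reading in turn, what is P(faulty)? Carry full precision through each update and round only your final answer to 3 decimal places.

Each posterior becomes the prior for the next update.
After 'normal': P(faulty) = 0.15·0.8000 / (0.15·0.8000 + 0.75·0.2000) ≈ 0.4444
After 'normal': P(faulty) = 0.15·0.4444 / (0.15·0.4444 + 0.75·0.5556) ≈ 0.1379
After 'high': P(faulty) = 0.85·0.1379 / (0.85·0.1379 + 0.25·0.8621) ≈ 0.3523

0.352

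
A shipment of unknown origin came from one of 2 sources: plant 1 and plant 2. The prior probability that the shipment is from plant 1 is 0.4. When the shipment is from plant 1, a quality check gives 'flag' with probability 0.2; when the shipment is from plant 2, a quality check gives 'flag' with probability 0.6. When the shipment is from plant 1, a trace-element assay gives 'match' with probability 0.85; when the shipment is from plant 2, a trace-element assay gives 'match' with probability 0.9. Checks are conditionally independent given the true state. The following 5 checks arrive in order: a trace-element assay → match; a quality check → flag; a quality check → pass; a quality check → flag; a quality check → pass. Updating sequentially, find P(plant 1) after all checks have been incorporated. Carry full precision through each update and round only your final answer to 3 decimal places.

After a trace-element assay='match': P(plant 1) = 0.85·0.4000 / (0.85·0.4000 + 0.9·0.6000) ≈ 0.3864
After a quality check='flag': P(plant 1) = 0.2·0.3864 / (0.2·0.3864 + 0.6·0.6136) ≈ 0.1735
After a quality check='pass': P(plant 1) = 0.8·0.1735 / (0.8·0.1735 + 0.4·0.8265) ≈ 0.2957
After a quality check='flag': P(plant 1) = 0.2·0.2957 / (0.2·0.2957 + 0.6·0.7043) ≈ 0.1227
After a quality check='pass': P(plant 1) = 0.8·0.1227 / (0.8·0.1227 + 0.4·0.8773) ≈ 0.2186

0.219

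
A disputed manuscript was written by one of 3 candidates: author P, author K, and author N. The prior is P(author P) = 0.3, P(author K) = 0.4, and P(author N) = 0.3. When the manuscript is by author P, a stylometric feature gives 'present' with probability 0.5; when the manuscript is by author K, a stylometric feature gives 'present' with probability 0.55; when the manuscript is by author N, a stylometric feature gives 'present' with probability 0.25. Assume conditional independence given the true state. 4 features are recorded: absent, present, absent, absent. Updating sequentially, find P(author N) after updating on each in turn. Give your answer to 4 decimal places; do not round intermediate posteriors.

After 'absent': normaliser = 0.5·0.3000 + 0.45·0.4000 + 0.75·0.3000; P(author P) ≈ 0.2703, P(author K) ≈ 0.3243, P(author N) ≈ 0.4054
After 'present': normaliser = 0.5·0.2703 + 0.55·0.3243 + 0.25·0.4054; P(author P) ≈ 0.3257, P(author K) ≈ 0.4300, P(author N) ≈ 0.2443
After 'absent': normaliser = 0.5·0.3257 + 0.45·0.4300 + 0.75·0.2443; P(author P) ≈ 0.3018, P(author K) ≈ 0.3586, P(author N) ≈ 0.3396
After 'absent': normaliser = 0.5·0.3018 + 0.45·0.3586 + 0.75·0.3396; P(author P) ≈ 0.2662, P(author K) ≈ 0.2846, P(author N) ≈ 0.4492

0.4492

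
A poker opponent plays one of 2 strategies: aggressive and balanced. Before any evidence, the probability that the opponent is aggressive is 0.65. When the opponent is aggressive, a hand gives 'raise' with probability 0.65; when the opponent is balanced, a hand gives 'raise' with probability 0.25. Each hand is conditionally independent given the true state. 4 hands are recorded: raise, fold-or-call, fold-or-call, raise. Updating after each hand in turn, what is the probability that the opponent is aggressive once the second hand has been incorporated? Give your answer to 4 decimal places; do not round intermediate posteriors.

0.6926

After 'raise': P(aggressive) = 0.65·0.6500 / (0.65·0.6500 + 0.25·0.3500) ≈ 0.8284
After 'fold-or-call': P(aggressive) = 0.35·0.8284 / (0.35·0.8284 + 0.75·0.1716) ≈ 0.6926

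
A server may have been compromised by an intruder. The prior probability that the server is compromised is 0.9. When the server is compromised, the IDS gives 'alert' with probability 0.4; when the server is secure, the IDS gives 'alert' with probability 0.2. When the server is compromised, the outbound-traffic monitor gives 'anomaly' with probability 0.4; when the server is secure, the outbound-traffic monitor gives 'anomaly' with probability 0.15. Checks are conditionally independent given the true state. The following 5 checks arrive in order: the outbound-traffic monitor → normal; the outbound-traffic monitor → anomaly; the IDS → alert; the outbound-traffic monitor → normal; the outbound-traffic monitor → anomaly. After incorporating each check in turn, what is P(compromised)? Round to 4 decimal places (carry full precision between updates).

0.9846

After the outbound-traffic monitor='normal': P(compromised) = 0.6·0.9000 / (0.6·0.9000 + 0.85·0.1000) ≈ 0.8640
After the outbound-traffic monitor='anomaly': P(compromised) = 0.4·0.8640 / (0.4·0.8640 + 0.15·0.1360) ≈ 0.9443
After the IDS='alert': P(compromised) = 0.4·0.9443 / (0.4·0.9443 + 0.2·0.0557) ≈ 0.9713
After the outbound-traffic monitor='normal': P(compromised) = 0.6·0.9713 / (0.6·0.9713 + 0.85·0.0287) ≈ 0.9599
After the outbound-traffic monitor='anomaly': P(compromised) = 0.4·0.9599 / (0.4·0.9599 + 0.15·0.0401) ≈ 0.9846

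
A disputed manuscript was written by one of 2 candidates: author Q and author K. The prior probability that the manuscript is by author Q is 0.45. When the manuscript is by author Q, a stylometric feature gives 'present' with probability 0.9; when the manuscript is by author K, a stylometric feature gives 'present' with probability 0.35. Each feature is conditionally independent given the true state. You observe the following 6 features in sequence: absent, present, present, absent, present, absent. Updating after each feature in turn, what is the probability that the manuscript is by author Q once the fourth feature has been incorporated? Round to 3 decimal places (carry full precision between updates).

0.114

Each posterior becomes the prior for the next update.
After 'absent': P(author Q) = 0.1·0.4500 / (0.1·0.4500 + 0.65·0.5500) ≈ 0.1118
After 'present': P(author Q) = 0.9·0.1118 / (0.9·0.1118 + 0.35·0.8882) ≈ 0.2445
After 'present': P(author Q) = 0.9·0.2445 / (0.9·0.2445 + 0.35·0.7555) ≈ 0.4542
After 'absent': P(author Q) = 0.1·0.4542 / (0.1·0.4542 + 0.65·0.5458) ≈ 0.1135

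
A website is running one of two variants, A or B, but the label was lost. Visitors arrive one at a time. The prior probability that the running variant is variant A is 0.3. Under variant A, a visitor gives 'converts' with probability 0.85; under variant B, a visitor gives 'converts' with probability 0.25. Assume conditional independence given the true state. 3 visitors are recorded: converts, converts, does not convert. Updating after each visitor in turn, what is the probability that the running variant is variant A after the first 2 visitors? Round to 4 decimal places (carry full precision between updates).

After 'converts': P(A) = 0.85·0.3000 / (0.85·0.3000 + 0.25·0.7000) ≈ 0.5930
After 'converts': P(A) = 0.85·0.5930 / (0.85·0.5930 + 0.25·0.4070) ≈ 0.8321

0.8321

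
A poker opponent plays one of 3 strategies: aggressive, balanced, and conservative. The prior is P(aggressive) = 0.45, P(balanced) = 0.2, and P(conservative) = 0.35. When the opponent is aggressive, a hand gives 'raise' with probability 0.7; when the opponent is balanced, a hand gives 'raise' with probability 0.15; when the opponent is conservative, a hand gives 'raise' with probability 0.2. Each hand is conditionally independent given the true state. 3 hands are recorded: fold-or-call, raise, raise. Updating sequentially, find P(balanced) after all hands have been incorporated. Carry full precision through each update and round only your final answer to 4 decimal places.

After 'fold-or-call': normaliser = 0.3·0.4500 + 0.85·0.2000 + 0.8·0.3500; P(aggressive) ≈ 0.2308, P(balanced) ≈ 0.2906, P(conservative) ≈ 0.4786
After 'raise': normaliser = 0.7·0.2308 + 0.15·0.2906 + 0.2·0.4786; P(aggressive) ≈ 0.5369, P(balanced) ≈ 0.1449, P(conservative) ≈ 0.3182
After 'raise': normaliser = 0.7·0.5369 + 0.15·0.1449 + 0.2·0.3182; P(aggressive) ≈ 0.8149, P(balanced) ≈ 0.0471, P(conservative) ≈ 0.1380

0.0471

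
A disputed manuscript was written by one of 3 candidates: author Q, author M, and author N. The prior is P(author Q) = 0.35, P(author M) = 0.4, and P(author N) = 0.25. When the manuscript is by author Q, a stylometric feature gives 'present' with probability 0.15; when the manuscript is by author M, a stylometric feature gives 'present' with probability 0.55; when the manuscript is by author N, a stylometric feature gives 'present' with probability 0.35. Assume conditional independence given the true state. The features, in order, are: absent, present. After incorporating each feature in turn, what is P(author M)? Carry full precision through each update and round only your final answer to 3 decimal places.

0.494

After 'absent': normaliser = 0.85·0.3500 + 0.45·0.4000 + 0.65·0.2500; P(author Q) ≈ 0.4648, P(author M) ≈ 0.2812, P(author N) ≈ 0.2539
After 'present': normaliser = 0.15·0.4648 + 0.55·0.2812 + 0.35·0.2539; P(author Q) ≈ 0.2226, P(author M) ≈ 0.4938, P(author N) ≈ 0.2837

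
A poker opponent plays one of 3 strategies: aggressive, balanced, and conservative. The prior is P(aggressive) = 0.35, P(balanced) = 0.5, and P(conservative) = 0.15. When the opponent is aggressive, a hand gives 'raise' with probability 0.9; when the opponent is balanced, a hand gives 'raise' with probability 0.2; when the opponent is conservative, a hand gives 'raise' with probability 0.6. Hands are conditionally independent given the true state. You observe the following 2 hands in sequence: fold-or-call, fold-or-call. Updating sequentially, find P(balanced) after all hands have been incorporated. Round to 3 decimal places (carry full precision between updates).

0.921

After 'fold-or-call': normaliser = 0.1·0.3500 + 0.8·0.5000 + 0.4·0.1500; P(aggressive) ≈ 0.0707, P(balanced) ≈ 0.8081, P(conservative) ≈ 0.1212
After 'fold-or-call': normaliser = 0.1·0.0707 + 0.8·0.8081 + 0.4·0.1212; P(aggressive) ≈ 0.0101, P(balanced) ≈ 0.9209, P(conservative) ≈ 0.0691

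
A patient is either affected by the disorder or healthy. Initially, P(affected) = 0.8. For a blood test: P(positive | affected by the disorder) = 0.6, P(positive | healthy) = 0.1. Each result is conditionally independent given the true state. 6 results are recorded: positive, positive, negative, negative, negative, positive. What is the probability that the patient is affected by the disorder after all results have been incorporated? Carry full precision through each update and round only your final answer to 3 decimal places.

0.987

After 'positive': P(affected) = 0.6·0.8000 / (0.6·0.8000 + 0.1·0.2000) ≈ 0.9600
After 'positive': P(affected) = 0.6·0.9600 / (0.6·0.9600 + 0.1·0.0400) ≈ 0.9931
After 'negative': P(affected) = 0.4·0.9931 / (0.4·0.9931 + 0.9·0.0069) ≈ 0.9846
After 'negative': P(affected) = 0.4·0.9846 / (0.4·0.9846 + 0.9·0.0154) ≈ 0.9660
After 'negative': P(affected) = 0.4·0.9660 / (0.4·0.9660 + 0.9·0.0340) ≈ 0.9267
After 'positive': P(affected) = 0.6·0.9267 / (0.6·0.9267 + 0.1·0.0733) ≈ 0.9870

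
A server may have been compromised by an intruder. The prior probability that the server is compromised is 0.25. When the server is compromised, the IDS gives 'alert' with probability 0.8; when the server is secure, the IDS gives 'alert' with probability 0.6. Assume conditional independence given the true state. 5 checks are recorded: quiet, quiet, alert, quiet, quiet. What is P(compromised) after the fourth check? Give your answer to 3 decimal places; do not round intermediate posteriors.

After 'quiet': P(compromised) = 0.2·0.2500 / (0.2·0.2500 + 0.4·0.7500) ≈ 0.1429
After 'quiet': P(compromised) = 0.2·0.1429 / (0.2·0.1429 + 0.4·0.8571) ≈ 0.0769
After 'alert': P(compromised) = 0.8·0.0769 / (0.8·0.0769 + 0.6·0.9231) ≈ 0.1000
After 'quiet': P(compromised) = 0.2·0.1000 / (0.2·0.1000 + 0.4·0.9000) ≈ 0.0526

0.053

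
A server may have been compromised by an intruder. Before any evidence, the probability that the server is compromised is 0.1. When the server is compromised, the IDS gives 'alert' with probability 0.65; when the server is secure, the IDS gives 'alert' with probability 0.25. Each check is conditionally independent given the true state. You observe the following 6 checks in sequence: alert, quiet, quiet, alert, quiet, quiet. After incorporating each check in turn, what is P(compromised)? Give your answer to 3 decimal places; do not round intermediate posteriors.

Each posterior becomes the prior for the next update.
After 'alert': P(compromised) = 0.65·0.1000 / (0.65·0.1000 + 0.25·0.9000) ≈ 0.2241
After 'quiet': P(compromised) = 0.35·0.2241 / (0.35·0.2241 + 0.75·0.7759) ≈ 0.1188
After 'quiet': P(compromised) = 0.35·0.1188 / (0.35·0.1188 + 0.75·0.8812) ≈ 0.0592
After 'alert': P(compromised) = 0.65·0.0592 / (0.65·0.0592 + 0.25·0.9408) ≈ 0.1406
After 'quiet': P(compromised) = 0.35·0.1406 / (0.35·0.1406 + 0.75·0.8594) ≈ 0.0709
After 'quiet': P(compromised) = 0.35·0.0709 / (0.35·0.0709 + 0.75·0.9291) ≈ 0.0344

0.034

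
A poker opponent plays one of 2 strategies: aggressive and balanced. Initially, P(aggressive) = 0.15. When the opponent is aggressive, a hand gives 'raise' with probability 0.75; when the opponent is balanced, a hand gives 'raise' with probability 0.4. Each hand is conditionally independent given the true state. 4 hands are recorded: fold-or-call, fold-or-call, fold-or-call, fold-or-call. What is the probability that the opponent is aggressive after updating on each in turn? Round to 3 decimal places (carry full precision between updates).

0.005

After 'fold-or-call': P(aggressive) = 0.25·0.1500 / (0.25·0.1500 + 0.6·0.8500) ≈ 0.0685
After 'fold-or-call': P(aggressive) = 0.25·0.0685 / (0.25·0.0685 + 0.6·0.9315) ≈ 0.0297
After 'fold-or-call': P(aggressive) = 0.25·0.0297 / (0.25·0.0297 + 0.6·0.9703) ≈ 0.0126
After 'fold-or-call': P(aggressive) = 0.25·0.0126 / (0.25·0.0126 + 0.6·0.9874) ≈ 0.0053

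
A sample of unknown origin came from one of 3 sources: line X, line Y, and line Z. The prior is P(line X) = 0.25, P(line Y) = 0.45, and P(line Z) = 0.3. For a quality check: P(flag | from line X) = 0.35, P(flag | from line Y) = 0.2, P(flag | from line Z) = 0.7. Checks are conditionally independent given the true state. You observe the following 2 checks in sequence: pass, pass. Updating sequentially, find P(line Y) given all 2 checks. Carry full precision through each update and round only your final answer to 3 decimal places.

0.685

After 'pass': normaliser = 0.65·0.2500 + 0.8·0.4500 + 0.3·0.3000; P(line X) ≈ 0.2653, P(line Y) ≈ 0.5878, P(line Z) ≈ 0.1469
After 'pass': normaliser = 0.65·0.2653 + 0.8·0.5878 + 0.3·0.1469; P(line X) ≈ 0.2511, P(line Y) ≈ 0.6847, P(line Z) ≈ 0.0642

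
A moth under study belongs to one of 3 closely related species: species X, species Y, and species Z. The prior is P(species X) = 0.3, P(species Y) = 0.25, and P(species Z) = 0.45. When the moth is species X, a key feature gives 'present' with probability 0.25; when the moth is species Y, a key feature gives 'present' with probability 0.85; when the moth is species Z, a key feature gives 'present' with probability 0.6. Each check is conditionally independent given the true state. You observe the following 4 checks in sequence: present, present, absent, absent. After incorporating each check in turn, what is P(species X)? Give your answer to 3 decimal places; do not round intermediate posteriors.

After 'present': normaliser = 0.25·0.3000 + 0.85·0.2500 + 0.6·0.4500; P(species X) ≈ 0.1345, P(species Y) ≈ 0.3812, P(species Z) ≈ 0.4843
After 'present': normaliser = 0.25·0.1345 + 0.85·0.3812 + 0.6·0.4843; P(species X) ≈ 0.0519, P(species Y) ≈ 0.4998, P(species Z) ≈ 0.4483
After 'absent': normaliser = 0.75·0.0519 + 0.15·0.4998 + 0.4·0.4483; P(species X) ≈ 0.1327, P(species Y) ≈ 0.2557, P(species Z) ≈ 0.6116
After 'absent': normaliser = 0.75·0.1327 + 0.15·0.2557 + 0.4·0.6116; P(species X) ≈ 0.2602, P(species Y) ≈ 0.1003, P(species Z) ≈ 0.6395

0.260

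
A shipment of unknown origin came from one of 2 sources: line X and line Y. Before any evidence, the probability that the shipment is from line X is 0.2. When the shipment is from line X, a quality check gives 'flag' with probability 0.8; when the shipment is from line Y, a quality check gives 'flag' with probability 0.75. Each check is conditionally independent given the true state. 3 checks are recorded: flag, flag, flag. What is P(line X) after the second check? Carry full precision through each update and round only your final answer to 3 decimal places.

After 'flag': P(line X) = 0.8·0.2000 / (0.8·0.2000 + 0.75·0.8000) ≈ 0.2105
After 'flag': P(line X) = 0.8·0.2105 / (0.8·0.2105 + 0.75·0.7895) ≈ 0.2215

0.221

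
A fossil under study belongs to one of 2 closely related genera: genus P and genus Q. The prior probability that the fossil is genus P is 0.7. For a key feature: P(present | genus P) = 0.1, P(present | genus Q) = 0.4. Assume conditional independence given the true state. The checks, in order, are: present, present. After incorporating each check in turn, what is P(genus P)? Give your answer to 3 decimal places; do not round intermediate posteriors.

0.127

After 'present': P(genus P) = 0.1·0.7000 / (0.1·0.7000 + 0.4·0.3000) ≈ 0.3684
After 'present': P(genus P) = 0.1·0.3684 / (0.1·0.3684 + 0.4·0.6316) ≈ 0.1273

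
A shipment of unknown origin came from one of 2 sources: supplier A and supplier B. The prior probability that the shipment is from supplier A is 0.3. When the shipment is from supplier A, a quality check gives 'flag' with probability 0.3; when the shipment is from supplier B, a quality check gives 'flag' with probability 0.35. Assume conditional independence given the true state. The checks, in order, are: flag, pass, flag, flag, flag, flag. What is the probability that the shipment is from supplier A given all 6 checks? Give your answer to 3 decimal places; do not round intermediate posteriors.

Each posterior becomes the prior for the next update.
After 'flag': P(supplier A) = 0.3·0.3000 / (0.3·0.3000 + 0.35·0.7000) ≈ 0.2687
After 'pass': P(supplier A) = 0.7·0.2687 / (0.7·0.2687 + 0.65·0.7313) ≈ 0.2835
After 'flag': P(supplier A) = 0.3·0.2835 / (0.3·0.2835 + 0.35·0.7165) ≈ 0.2532
After 'flag': P(supplier A) = 0.3·0.2532 / (0.3·0.2532 + 0.35·0.7468) ≈ 0.2252
After 'flag': P(supplier A) = 0.3·0.2252 / (0.3·0.2252 + 0.35·0.7748) ≈ 0.1994
After 'flag': P(supplier A) = 0.3·0.1994 / (0.3·0.1994 + 0.35·0.8006) ≈ 0.1760

0.176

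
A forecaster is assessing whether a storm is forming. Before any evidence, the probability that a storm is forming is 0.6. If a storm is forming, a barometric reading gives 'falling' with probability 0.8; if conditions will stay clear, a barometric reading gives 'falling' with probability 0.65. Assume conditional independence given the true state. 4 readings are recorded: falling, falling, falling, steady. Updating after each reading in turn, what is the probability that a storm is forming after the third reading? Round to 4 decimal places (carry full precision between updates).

0.7366

Apply Bayes' rule sequentially, carrying P(storm) forward.
After 'falling': P(storm) = 0.8·0.6000 / (0.8·0.6000 + 0.65·0.4000) ≈ 0.6486
After 'falling': P(storm) = 0.8·0.6486 / (0.8·0.6486 + 0.65·0.3514) ≈ 0.6944
After 'falling': P(storm) = 0.8·0.6944 / (0.8·0.6944 + 0.65·0.3056) ≈ 0.7366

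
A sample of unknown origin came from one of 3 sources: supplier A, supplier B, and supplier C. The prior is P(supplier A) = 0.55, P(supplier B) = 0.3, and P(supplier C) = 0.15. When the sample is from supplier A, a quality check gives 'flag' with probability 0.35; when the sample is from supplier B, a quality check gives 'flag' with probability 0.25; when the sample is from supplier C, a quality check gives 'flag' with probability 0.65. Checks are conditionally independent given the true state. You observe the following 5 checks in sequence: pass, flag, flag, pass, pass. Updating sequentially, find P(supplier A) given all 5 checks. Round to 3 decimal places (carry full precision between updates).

Each posterior becomes the prior for the next update.
After 'pass': normaliser = 0.65·0.5500 + 0.75·0.3000 + 0.35·0.1500; P(supplier A) ≈ 0.5630, P(supplier B) ≈ 0.3543, P(supplier C) ≈ 0.0827
After 'flag': normaliser = 0.35·0.5630 + 0.25·0.3543 + 0.65·0.0827; P(supplier A) ≈ 0.5806, P(supplier B) ≈ 0.2610, P(supplier C) ≈ 0.1584
After 'flag': normaliser = 0.35·0.5806 + 0.25·0.2610 + 0.65·0.1584; P(supplier A) ≈ 0.5472, P(supplier B) ≈ 0.1757, P(supplier C) ≈ 0.2771
After 'pass': normaliser = 0.65·0.5472 + 0.75·0.1757 + 0.35·0.2771; P(supplier A) ≈ 0.6086, P(supplier B) ≈ 0.2255, P(supplier C) ≈ 0.1660
After 'pass': normaliser = 0.65·0.6086 + 0.75·0.2255 + 0.35·0.1660; P(supplier A) ≈ 0.6352, P(supplier B) ≈ 0.2715, P(supplier C) ≈ 0.0933

0.635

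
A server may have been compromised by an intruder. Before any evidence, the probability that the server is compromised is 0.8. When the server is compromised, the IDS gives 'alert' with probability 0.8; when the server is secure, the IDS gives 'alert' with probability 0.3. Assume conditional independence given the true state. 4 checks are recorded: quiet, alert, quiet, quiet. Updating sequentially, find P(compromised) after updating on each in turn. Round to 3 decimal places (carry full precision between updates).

After 'quiet': P(compromised) = 0.2·0.8000 / (0.2·0.8000 + 0.7·0.2000) ≈ 0.5333
After 'alert': P(compromised) = 0.8·0.5333 / (0.8·0.5333 + 0.3·0.4667) ≈ 0.7529
After 'quiet': P(compromised) = 0.2·0.7529 / (0.2·0.7529 + 0.7·0.2471) ≈ 0.4655
After 'quiet': P(compromised) = 0.2·0.4655 / (0.2·0.4655 + 0.7·0.5345) ≈ 0.1992

0.199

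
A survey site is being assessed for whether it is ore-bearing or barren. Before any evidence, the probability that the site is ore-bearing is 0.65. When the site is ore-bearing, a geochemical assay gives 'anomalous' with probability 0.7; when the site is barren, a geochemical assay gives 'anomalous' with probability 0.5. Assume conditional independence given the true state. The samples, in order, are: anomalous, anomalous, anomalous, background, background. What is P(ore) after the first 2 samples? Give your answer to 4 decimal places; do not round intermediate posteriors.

0.7845

Apply Bayes' rule sequentially, carrying P(ore) forward.
After 'anomalous': P(ore) = 0.7·0.6500 / (0.7·0.6500 + 0.5·0.3500) ≈ 0.7222
After 'anomalous': P(ore) = 0.7·0.7222 / (0.7·0.7222 + 0.5·0.2778) ≈ 0.7845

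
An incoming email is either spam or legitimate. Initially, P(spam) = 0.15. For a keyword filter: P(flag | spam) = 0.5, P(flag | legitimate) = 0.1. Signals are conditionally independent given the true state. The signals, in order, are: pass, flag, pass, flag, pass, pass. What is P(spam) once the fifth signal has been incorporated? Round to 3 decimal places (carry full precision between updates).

0.431

After 'pass': P(spam) = 0.5·0.1500 / (0.5·0.1500 + 0.9·0.8500) ≈ 0.0893
After 'flag': P(spam) = 0.5·0.0893 / (0.5·0.0893 + 0.1·0.9107) ≈ 0.3289
After 'pass': P(spam) = 0.5·0.3289 / (0.5·0.3289 + 0.9·0.6711) ≈ 0.2140
After 'flag': P(spam) = 0.5·0.2140 / (0.5·0.2140 + 0.1·0.7860) ≈ 0.5766
After 'pass': P(spam) = 0.5·0.5766 / (0.5·0.5766 + 0.9·0.4234) ≈ 0.4307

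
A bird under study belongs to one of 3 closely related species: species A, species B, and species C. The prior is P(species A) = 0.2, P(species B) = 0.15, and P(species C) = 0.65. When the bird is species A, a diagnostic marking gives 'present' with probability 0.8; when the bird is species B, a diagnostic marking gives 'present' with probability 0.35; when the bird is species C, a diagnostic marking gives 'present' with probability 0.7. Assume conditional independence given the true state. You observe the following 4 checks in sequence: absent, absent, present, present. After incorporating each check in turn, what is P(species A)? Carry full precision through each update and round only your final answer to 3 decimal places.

0.123

After 'absent': normaliser = 0.2·0.2000 + 0.65·0.1500 + 0.3·0.6500; P(species A) ≈ 0.1203, P(species B) ≈ 0.2932, P(species C) ≈ 0.5865
After 'absent': normaliser = 0.2·0.1203 + 0.65·0.2932 + 0.3·0.5865; P(species A) ≈ 0.0616, P(species B) ≈ 0.4880, P(species C) ≈ 0.4504
After 'present': normaliser = 0.8·0.0616 + 0.35·0.4880 + 0.7·0.4504; P(species A) ≈ 0.0920, P(species B) ≈ 0.3190, P(species C) ≈ 0.5889
After 'present': normaliser = 0.8·0.0920 + 0.35·0.3190 + 0.7·0.5889; P(species A) ≈ 0.1232, P(species B) ≈ 0.1869, P(species C) ≈ 0.6899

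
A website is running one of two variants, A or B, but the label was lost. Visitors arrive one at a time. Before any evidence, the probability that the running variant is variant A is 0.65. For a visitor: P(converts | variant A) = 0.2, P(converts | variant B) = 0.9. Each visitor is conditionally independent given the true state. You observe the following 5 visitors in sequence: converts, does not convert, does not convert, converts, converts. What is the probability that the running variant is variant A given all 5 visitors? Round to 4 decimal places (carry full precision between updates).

Each posterior becomes the prior for the next update.
After 'converts': P(A) = 0.2·0.6500 / (0.2·0.6500 + 0.9·0.3500) ≈ 0.2921
After 'does not convert': P(A) = 0.8·0.2921 / (0.8·0.2921 + 0.1·0.7079) ≈ 0.7675
After 'does not convert': P(A) = 0.8·0.7675 / (0.8·0.7675 + 0.1·0.2325) ≈ 0.9635
After 'converts': P(A) = 0.2·0.9635 / (0.2·0.9635 + 0.9·0.0365) ≈ 0.8544
After 'converts': P(A) = 0.2·0.8544 / (0.2·0.8544 + 0.9·0.1456) ≈ 0.5660

0.5660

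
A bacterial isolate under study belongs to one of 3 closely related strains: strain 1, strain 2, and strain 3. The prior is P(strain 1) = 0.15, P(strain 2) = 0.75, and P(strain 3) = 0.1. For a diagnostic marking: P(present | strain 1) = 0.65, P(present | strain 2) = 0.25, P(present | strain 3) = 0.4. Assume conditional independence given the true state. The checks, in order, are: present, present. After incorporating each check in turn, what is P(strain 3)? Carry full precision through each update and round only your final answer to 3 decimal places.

Each posterior becomes the prior for the next update.
After 'present': normaliser = 0.65·0.1500 + 0.25·0.7500 + 0.4·0.1000; P(strain 1) ≈ 0.3000, P(strain 2) ≈ 0.5769, P(strain 3) ≈ 0.1231
After 'present': normaliser = 0.65·0.3000 + 0.25·0.5769 + 0.4·0.1231; P(strain 1) ≈ 0.5020, P(strain 2) ≈ 0.3713, P(strain 3) ≈ 0.1267

0.127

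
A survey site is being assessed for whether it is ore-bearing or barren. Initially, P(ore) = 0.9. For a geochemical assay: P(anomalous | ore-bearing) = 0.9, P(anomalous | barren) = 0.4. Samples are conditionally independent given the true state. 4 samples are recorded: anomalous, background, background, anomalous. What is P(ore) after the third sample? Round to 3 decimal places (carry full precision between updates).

Apply Bayes' rule sequentially, carrying P(ore) forward.
After 'anomalous': P(ore) = 0.9·0.9000 / (0.9·0.9000 + 0.4·0.1000) ≈ 0.9529
After 'background': P(ore) = 0.1·0.9529 / (0.1·0.9529 + 0.6·0.0471) ≈ 0.7714
After 'background': P(ore) = 0.1·0.7714 / (0.1·0.7714 + 0.6·0.2286) ≈ 0.3600

0.360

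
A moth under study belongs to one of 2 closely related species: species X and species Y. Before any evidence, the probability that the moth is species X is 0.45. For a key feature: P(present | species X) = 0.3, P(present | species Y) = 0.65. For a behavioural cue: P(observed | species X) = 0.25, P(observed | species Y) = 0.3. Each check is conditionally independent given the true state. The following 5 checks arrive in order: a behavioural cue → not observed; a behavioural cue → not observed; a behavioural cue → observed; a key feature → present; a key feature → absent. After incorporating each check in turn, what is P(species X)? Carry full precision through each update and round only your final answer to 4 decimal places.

0.4194

After a behavioural cue='not observed': P(species X) = 0.75·0.4500 / (0.75·0.4500 + 0.7·0.5500) ≈ 0.4671
After a behavioural cue='not observed': P(species X) = 0.75·0.4671 / (0.75·0.4671 + 0.7·0.5329) ≈ 0.4843
After a behavioural cue='observed': P(species X) = 0.25·0.4843 / (0.25·0.4843 + 0.3·0.5157) ≈ 0.4391
After a key feature='present': P(species X) = 0.3·0.4391 / (0.3·0.4391 + 0.65·0.5609) ≈ 0.2654
After a key feature='absent': P(species X) = 0.7·0.2654 / (0.7·0.2654 + 0.35·0.7346) ≈ 0.4194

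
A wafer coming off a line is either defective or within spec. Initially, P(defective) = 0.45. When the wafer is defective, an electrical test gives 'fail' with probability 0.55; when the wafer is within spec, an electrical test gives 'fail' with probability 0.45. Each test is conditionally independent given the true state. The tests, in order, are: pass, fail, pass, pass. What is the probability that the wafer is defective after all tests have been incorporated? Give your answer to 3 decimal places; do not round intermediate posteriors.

Each posterior becomes the prior for the next update.
After 'pass': P(defective) = 0.45·0.4500 / (0.45·0.4500 + 0.55·0.5500) ≈ 0.4010
After 'fail': P(defective) = 0.55·0.4010 / (0.55·0.4010 + 0.45·0.5990) ≈ 0.4500
After 'pass': P(defective) = 0.45·0.4500 / (0.45·0.4500 + 0.55·0.5500) ≈ 0.4010
After 'pass': P(defective) = 0.45·0.4010 / (0.45·0.4010 + 0.55·0.5990) ≈ 0.3539

0.354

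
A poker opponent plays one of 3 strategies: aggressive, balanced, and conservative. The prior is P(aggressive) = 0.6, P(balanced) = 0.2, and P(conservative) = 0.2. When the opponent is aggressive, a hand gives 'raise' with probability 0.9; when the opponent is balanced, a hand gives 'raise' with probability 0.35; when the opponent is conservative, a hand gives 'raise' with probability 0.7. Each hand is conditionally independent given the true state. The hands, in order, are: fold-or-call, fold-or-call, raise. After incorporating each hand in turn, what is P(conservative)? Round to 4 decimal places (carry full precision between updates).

0.2648

After 'fold-or-call': normaliser = 0.1·0.6000 + 0.65·0.2000 + 0.3·0.2000; P(aggressive) ≈ 0.2400, P(balanced) ≈ 0.5200, P(conservative) ≈ 0.2400
After 'fold-or-call': normaliser = 0.1·0.2400 + 0.65·0.5200 + 0.3·0.2400; P(aggressive) ≈ 0.0553, P(balanced) ≈ 0.7788, P(conservative) ≈ 0.1659
After 'raise': normaliser = 0.9·0.0553 + 0.35·0.7788 + 0.7·0.1659; P(aggressive) ≈ 0.1135, P(balanced) ≈ 0.6217, P(conservative) ≈ 0.2648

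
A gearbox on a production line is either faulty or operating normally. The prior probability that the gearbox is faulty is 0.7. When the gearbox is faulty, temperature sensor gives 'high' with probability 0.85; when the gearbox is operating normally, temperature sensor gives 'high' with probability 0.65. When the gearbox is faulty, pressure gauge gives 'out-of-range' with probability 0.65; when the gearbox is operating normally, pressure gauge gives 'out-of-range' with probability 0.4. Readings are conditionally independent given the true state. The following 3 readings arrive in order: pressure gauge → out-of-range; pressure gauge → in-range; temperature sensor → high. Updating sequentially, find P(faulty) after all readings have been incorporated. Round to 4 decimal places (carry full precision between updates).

After pressure gauge='out-of-range': P(faulty) = 0.65·0.7000 / (0.65·0.7000 + 0.4·0.3000) ≈ 0.7913
After pressure gauge='in-range': P(faulty) = 0.35·0.7913 / (0.35·0.7913 + 0.6·0.2087) ≈ 0.6886
After temperature sensor='high': P(faulty) = 0.85·0.6886 / (0.85·0.6886 + 0.65·0.3114) ≈ 0.7431

0.7431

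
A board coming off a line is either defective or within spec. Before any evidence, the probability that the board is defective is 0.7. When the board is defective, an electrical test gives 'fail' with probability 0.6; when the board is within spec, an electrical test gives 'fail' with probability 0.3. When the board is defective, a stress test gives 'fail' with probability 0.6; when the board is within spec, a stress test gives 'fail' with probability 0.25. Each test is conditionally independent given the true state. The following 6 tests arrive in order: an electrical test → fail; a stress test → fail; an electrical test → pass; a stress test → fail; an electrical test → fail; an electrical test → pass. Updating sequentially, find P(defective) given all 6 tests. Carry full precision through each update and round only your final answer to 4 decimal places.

0.9461

Apply Bayes' rule sequentially, carrying P(defective) forward.
After an electrical test='fail': P(defective) = 0.6·0.7000 / (0.6·0.7000 + 0.3·0.3000) ≈ 0.8235
After a stress test='fail': P(defective) = 0.6·0.8235 / (0.6·0.8235 + 0.25·0.1765) ≈ 0.9180
After an electrical test='pass': P(defective) = 0.4·0.9180 / (0.4·0.9180 + 0.7·0.0820) ≈ 0.8649
After a stress test='fail': P(defective) = 0.6·0.8649 / (0.6·0.8649 + 0.25·0.1351) ≈ 0.9389
After an electrical test='fail': P(defective) = 0.6·0.9389 / (0.6·0.9389 + 0.3·0.0611) ≈ 0.9685
After an electrical test='pass': P(defective) = 0.4·0.9685 / (0.4·0.9685 + 0.7·0.0315) ≈ 0.9461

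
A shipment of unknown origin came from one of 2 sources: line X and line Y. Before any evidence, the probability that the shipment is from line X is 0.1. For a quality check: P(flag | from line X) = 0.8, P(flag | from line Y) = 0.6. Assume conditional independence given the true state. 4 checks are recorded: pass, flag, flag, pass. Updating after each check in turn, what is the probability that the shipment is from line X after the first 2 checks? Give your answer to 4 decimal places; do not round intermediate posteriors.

0.0690

After 'pass': P(line X) = 0.2·0.1000 / (0.2·0.1000 + 0.4·0.9000) ≈ 0.0526
After 'flag': P(line X) = 0.8·0.0526 / (0.8·0.0526 + 0.6·0.9474) ≈ 0.0690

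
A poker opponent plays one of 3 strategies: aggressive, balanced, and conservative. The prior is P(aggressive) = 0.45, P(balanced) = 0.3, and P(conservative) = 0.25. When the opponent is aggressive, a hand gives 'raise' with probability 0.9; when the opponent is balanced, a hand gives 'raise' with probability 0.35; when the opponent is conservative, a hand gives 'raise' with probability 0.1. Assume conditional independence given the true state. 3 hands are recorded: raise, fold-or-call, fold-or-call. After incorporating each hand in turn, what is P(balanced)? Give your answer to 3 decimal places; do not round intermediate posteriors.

0.646

After 'raise': normaliser = 0.9·0.4500 + 0.35·0.3000 + 0.1·0.2500; P(aggressive) ≈ 0.7570, P(balanced) ≈ 0.1963, P(conservative) ≈ 0.0467
After 'fold-or-call': normaliser = 0.1·0.7570 + 0.65·0.1963 + 0.9·0.0467; P(aggressive) ≈ 0.3086, P(balanced) ≈ 0.5200, P(conservative) ≈ 0.1714
After 'fold-or-call': normaliser = 0.1·0.3086 + 0.65·0.5200 + 0.9·0.1714; P(aggressive) ≈ 0.0590, P(balanced) ≈ 0.6461, P(conservative) ≈ 0.2949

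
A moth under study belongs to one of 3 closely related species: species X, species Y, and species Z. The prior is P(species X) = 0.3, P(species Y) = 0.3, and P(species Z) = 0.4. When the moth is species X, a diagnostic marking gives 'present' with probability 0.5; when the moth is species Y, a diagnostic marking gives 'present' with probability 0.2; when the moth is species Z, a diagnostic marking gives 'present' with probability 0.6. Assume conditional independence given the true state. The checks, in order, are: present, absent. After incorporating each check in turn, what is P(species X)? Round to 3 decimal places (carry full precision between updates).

Each posterior becomes the prior for the next update.
After 'present': normaliser = 0.5·0.3000 + 0.2·0.3000 + 0.6·0.4000; P(species X) ≈ 0.3333, P(species Y) ≈ 0.1333, P(species Z) ≈ 0.5333
After 'absent': normaliser = 0.5·0.3333 + 0.8·0.1333 + 0.4·0.5333; P(species X) ≈ 0.3425, P(species Y) ≈ 0.2192, P(species Z) ≈ 0.4384

0.342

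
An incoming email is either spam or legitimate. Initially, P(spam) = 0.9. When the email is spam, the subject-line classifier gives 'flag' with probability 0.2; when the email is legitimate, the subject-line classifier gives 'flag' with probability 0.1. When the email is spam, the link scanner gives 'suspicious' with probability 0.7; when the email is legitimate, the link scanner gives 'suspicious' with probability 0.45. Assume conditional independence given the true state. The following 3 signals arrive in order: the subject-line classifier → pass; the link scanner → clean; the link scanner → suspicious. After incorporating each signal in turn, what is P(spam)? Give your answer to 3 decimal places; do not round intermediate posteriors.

After the subject-line classifier='pass': P(spam) = 0.8·0.9000 / (0.8·0.9000 + 0.9·0.1000) ≈ 0.8889
After the link scanner='clean': P(spam) = 0.3·0.8889 / (0.3·0.8889 + 0.55·0.1111) ≈ 0.8136
After the link scanner='suspicious': P(spam) = 0.7·0.8136 / (0.7·0.8136 + 0.45·0.1864) ≈ 0.8716

0.872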